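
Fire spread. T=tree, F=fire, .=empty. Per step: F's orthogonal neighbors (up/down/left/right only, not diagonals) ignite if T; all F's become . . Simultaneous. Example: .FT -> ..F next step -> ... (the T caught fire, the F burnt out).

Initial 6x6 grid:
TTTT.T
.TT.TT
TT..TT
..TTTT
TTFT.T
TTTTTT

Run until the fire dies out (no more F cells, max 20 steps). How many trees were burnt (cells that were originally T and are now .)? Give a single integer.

Step 1: +4 fires, +1 burnt (F count now 4)
Step 2: +4 fires, +4 burnt (F count now 4)
Step 3: +3 fires, +4 burnt (F count now 3)
Step 4: +3 fires, +3 burnt (F count now 3)
Step 5: +3 fires, +3 burnt (F count now 3)
Step 6: +1 fires, +3 burnt (F count now 1)
Step 7: +1 fires, +1 burnt (F count now 1)
Step 8: +0 fires, +1 burnt (F count now 0)
Fire out after step 8
Initially T: 27, now '.': 28
Total burnt (originally-T cells now '.'): 19

Answer: 19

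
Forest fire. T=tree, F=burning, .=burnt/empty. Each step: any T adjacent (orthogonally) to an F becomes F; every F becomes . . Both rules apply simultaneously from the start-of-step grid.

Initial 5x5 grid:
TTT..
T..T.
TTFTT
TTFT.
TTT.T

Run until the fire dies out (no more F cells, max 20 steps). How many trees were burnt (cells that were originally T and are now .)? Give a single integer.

Answer: 15

Derivation:
Step 1: +5 fires, +2 burnt (F count now 5)
Step 2: +5 fires, +5 burnt (F count now 5)
Step 3: +2 fires, +5 burnt (F count now 2)
Step 4: +1 fires, +2 burnt (F count now 1)
Step 5: +1 fires, +1 burnt (F count now 1)
Step 6: +1 fires, +1 burnt (F count now 1)
Step 7: +0 fires, +1 burnt (F count now 0)
Fire out after step 7
Initially T: 16, now '.': 24
Total burnt (originally-T cells now '.'): 15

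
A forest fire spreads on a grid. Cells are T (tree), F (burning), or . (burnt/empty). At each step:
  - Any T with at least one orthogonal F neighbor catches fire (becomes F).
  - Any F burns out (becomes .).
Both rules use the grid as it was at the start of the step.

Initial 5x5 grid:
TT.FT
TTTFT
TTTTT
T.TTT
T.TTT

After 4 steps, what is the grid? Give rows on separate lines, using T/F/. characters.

Step 1: 4 trees catch fire, 2 burn out
  TT..F
  TTF.F
  TTTFT
  T.TTT
  T.TTT
Step 2: 4 trees catch fire, 4 burn out
  TT...
  TF...
  TTF.F
  T.TFT
  T.TTT
Step 3: 6 trees catch fire, 4 burn out
  TF...
  F....
  TF...
  T.F.F
  T.TFT
Step 4: 4 trees catch fire, 6 burn out
  F....
  .....
  F....
  T....
  T.F.F

F....
.....
F....
T....
T.F.F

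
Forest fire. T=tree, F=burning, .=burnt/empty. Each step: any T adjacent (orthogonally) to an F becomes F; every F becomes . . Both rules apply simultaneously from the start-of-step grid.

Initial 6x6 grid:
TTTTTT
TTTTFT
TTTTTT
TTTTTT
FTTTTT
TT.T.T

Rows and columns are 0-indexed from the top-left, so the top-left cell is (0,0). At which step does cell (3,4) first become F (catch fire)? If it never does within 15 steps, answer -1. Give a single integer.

Step 1: cell (3,4)='T' (+7 fires, +2 burnt)
Step 2: cell (3,4)='F' (+10 fires, +7 burnt)
  -> target ignites at step 2
Step 3: cell (3,4)='.' (+10 fires, +10 burnt)
Step 4: cell (3,4)='.' (+4 fires, +10 burnt)
Step 5: cell (3,4)='.' (+1 fires, +4 burnt)
Step 6: cell (3,4)='.' (+0 fires, +1 burnt)
  fire out at step 6

2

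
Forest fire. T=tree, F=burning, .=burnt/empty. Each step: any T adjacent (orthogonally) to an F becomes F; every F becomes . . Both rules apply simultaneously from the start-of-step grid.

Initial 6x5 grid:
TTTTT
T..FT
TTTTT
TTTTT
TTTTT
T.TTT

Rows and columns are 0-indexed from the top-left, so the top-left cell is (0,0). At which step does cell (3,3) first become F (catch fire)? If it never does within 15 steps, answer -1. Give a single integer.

Step 1: cell (3,3)='T' (+3 fires, +1 burnt)
Step 2: cell (3,3)='F' (+5 fires, +3 burnt)
  -> target ignites at step 2
Step 3: cell (3,3)='.' (+5 fires, +5 burnt)
Step 4: cell (3,3)='.' (+6 fires, +5 burnt)
Step 5: cell (3,3)='.' (+5 fires, +6 burnt)
Step 6: cell (3,3)='.' (+1 fires, +5 burnt)
Step 7: cell (3,3)='.' (+1 fires, +1 burnt)
Step 8: cell (3,3)='.' (+0 fires, +1 burnt)
  fire out at step 8

2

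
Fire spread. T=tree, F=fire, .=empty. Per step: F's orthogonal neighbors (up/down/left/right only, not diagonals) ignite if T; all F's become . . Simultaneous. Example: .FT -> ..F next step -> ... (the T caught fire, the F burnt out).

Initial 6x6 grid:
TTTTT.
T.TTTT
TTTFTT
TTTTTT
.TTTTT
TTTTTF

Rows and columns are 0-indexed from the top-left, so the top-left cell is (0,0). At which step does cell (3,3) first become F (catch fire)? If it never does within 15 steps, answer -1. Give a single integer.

Step 1: cell (3,3)='F' (+6 fires, +2 burnt)
  -> target ignites at step 1
Step 2: cell (3,3)='.' (+11 fires, +6 burnt)
Step 3: cell (3,3)='.' (+7 fires, +11 burnt)
Step 4: cell (3,3)='.' (+5 fires, +7 burnt)
Step 5: cell (3,3)='.' (+2 fires, +5 burnt)
Step 6: cell (3,3)='.' (+0 fires, +2 burnt)
  fire out at step 6

1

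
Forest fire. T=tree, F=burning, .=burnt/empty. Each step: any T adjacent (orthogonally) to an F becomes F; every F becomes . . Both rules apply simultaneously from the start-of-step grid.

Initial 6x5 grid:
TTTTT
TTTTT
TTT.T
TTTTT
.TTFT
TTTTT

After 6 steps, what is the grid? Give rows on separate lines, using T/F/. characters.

Step 1: 4 trees catch fire, 1 burn out
  TTTTT
  TTTTT
  TTT.T
  TTTFT
  .TF.F
  TTTFT
Step 2: 5 trees catch fire, 4 burn out
  TTTTT
  TTTTT
  TTT.T
  TTF.F
  .F...
  TTF.F
Step 3: 4 trees catch fire, 5 burn out
  TTTTT
  TTTTT
  TTF.F
  TF...
  .....
  TF...
Step 4: 5 trees catch fire, 4 burn out
  TTTTT
  TTFTF
  TF...
  F....
  .....
  F....
Step 5: 5 trees catch fire, 5 burn out
  TTFTF
  TF.F.
  F....
  .....
  .....
  .....
Step 6: 3 trees catch fire, 5 burn out
  TF.F.
  F....
  .....
  .....
  .....
  .....

TF.F.
F....
.....
.....
.....
.....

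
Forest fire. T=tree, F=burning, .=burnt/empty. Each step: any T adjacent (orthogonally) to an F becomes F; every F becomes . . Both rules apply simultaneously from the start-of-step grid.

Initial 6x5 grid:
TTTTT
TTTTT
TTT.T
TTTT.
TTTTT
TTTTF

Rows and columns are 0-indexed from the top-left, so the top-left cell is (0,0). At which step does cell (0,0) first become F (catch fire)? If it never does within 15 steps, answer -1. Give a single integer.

Step 1: cell (0,0)='T' (+2 fires, +1 burnt)
Step 2: cell (0,0)='T' (+2 fires, +2 burnt)
Step 3: cell (0,0)='T' (+3 fires, +2 burnt)
Step 4: cell (0,0)='T' (+3 fires, +3 burnt)
Step 5: cell (0,0)='T' (+3 fires, +3 burnt)
Step 6: cell (0,0)='T' (+3 fires, +3 burnt)
Step 7: cell (0,0)='T' (+4 fires, +3 burnt)
Step 8: cell (0,0)='T' (+4 fires, +4 burnt)
Step 9: cell (0,0)='F' (+3 fires, +4 burnt)
  -> target ignites at step 9
Step 10: cell (0,0)='.' (+0 fires, +3 burnt)
  fire out at step 10

9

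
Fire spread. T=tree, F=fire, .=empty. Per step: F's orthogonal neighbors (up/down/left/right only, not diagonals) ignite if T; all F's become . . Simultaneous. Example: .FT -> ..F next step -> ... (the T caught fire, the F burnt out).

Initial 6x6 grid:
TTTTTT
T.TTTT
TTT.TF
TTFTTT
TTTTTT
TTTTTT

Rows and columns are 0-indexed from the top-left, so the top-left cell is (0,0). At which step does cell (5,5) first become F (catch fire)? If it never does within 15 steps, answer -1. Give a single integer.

Step 1: cell (5,5)='T' (+7 fires, +2 burnt)
Step 2: cell (5,5)='T' (+10 fires, +7 burnt)
Step 3: cell (5,5)='F' (+9 fires, +10 burnt)
  -> target ignites at step 3
Step 4: cell (5,5)='.' (+5 fires, +9 burnt)
Step 5: cell (5,5)='.' (+1 fires, +5 burnt)
Step 6: cell (5,5)='.' (+0 fires, +1 burnt)
  fire out at step 6

3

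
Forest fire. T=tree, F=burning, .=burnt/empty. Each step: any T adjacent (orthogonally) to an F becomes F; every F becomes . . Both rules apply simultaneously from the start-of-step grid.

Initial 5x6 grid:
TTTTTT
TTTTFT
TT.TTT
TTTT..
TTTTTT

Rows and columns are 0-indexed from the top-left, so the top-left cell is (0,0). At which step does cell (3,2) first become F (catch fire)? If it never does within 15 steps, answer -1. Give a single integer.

Step 1: cell (3,2)='T' (+4 fires, +1 burnt)
Step 2: cell (3,2)='T' (+5 fires, +4 burnt)
Step 3: cell (3,2)='T' (+3 fires, +5 burnt)
Step 4: cell (3,2)='F' (+5 fires, +3 burnt)
  -> target ignites at step 4
Step 5: cell (3,2)='.' (+5 fires, +5 burnt)
Step 6: cell (3,2)='.' (+3 fires, +5 burnt)
Step 7: cell (3,2)='.' (+1 fires, +3 burnt)
Step 8: cell (3,2)='.' (+0 fires, +1 burnt)
  fire out at step 8

4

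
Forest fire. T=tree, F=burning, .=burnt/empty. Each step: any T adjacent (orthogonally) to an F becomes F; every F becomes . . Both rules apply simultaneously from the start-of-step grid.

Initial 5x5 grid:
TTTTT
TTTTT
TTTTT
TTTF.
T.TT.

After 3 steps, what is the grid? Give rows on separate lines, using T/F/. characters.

Step 1: 3 trees catch fire, 1 burn out
  TTTTT
  TTTTT
  TTTFT
  TTF..
  T.TF.
Step 2: 5 trees catch fire, 3 burn out
  TTTTT
  TTTFT
  TTF.F
  TF...
  T.F..
Step 3: 5 trees catch fire, 5 burn out
  TTTFT
  TTF.F
  TF...
  F....
  T....

TTTFT
TTF.F
TF...
F....
T....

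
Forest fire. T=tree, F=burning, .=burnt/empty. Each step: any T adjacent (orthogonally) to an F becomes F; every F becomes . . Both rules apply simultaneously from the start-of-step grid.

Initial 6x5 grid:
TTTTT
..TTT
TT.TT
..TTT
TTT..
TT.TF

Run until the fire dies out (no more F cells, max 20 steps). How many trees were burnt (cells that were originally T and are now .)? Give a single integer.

Answer: 1

Derivation:
Step 1: +1 fires, +1 burnt (F count now 1)
Step 2: +0 fires, +1 burnt (F count now 0)
Fire out after step 2
Initially T: 21, now '.': 10
Total burnt (originally-T cells now '.'): 1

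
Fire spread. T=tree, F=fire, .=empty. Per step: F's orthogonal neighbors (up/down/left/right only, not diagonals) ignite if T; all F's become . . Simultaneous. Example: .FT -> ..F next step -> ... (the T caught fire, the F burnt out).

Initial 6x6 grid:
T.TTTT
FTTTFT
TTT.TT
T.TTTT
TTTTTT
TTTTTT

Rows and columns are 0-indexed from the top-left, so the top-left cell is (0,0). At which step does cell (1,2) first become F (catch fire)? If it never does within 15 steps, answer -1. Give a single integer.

Step 1: cell (1,2)='T' (+7 fires, +2 burnt)
Step 2: cell (1,2)='F' (+7 fires, +7 burnt)
  -> target ignites at step 2
Step 3: cell (1,2)='.' (+6 fires, +7 burnt)
Step 4: cell (1,2)='.' (+6 fires, +6 burnt)
Step 5: cell (1,2)='.' (+4 fires, +6 burnt)
Step 6: cell (1,2)='.' (+1 fires, +4 burnt)
Step 7: cell (1,2)='.' (+0 fires, +1 burnt)
  fire out at step 7

2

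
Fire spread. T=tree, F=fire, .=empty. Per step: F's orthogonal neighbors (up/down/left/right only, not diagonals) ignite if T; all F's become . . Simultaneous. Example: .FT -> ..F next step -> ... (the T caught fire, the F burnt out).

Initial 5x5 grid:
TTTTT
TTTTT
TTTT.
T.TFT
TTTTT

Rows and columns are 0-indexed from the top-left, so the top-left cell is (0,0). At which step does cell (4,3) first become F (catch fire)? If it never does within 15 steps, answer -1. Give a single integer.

Step 1: cell (4,3)='F' (+4 fires, +1 burnt)
  -> target ignites at step 1
Step 2: cell (4,3)='.' (+4 fires, +4 burnt)
Step 3: cell (4,3)='.' (+5 fires, +4 burnt)
Step 4: cell (4,3)='.' (+5 fires, +5 burnt)
Step 5: cell (4,3)='.' (+3 fires, +5 burnt)
Step 6: cell (4,3)='.' (+1 fires, +3 burnt)
Step 7: cell (4,3)='.' (+0 fires, +1 burnt)
  fire out at step 7

1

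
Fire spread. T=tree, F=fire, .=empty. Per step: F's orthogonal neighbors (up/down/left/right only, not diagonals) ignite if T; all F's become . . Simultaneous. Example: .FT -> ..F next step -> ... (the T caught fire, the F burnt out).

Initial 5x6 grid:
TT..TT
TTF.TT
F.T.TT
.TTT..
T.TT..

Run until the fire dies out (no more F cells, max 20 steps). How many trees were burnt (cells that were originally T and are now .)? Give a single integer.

Step 1: +3 fires, +2 burnt (F count now 3)
Step 2: +3 fires, +3 burnt (F count now 3)
Step 3: +3 fires, +3 burnt (F count now 3)
Step 4: +1 fires, +3 burnt (F count now 1)
Step 5: +0 fires, +1 burnt (F count now 0)
Fire out after step 5
Initially T: 17, now '.': 23
Total burnt (originally-T cells now '.'): 10

Answer: 10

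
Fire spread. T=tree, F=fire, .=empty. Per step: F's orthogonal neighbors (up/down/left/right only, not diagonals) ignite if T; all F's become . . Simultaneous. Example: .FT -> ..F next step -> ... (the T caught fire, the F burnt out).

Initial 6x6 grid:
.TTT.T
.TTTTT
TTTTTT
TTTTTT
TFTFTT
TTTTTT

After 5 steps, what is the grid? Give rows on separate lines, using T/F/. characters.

Step 1: 7 trees catch fire, 2 burn out
  .TTT.T
  .TTTTT
  TTTTTT
  TFTFTT
  F.F.FT
  TFTFTT
Step 2: 9 trees catch fire, 7 burn out
  .TTT.T
  .TTTTT
  TFTFTT
  F.F.FT
  .....F
  F.F.FT
Step 3: 7 trees catch fire, 9 burn out
  .TTT.T
  .FTFTT
  F.F.FT
  .....F
  ......
  .....F
Step 4: 5 trees catch fire, 7 burn out
  .FTF.T
  ..F.FT
  .....F
  ......
  ......
  ......
Step 5: 2 trees catch fire, 5 burn out
  ..F..T
  .....F
  ......
  ......
  ......
  ......

..F..T
.....F
......
......
......
......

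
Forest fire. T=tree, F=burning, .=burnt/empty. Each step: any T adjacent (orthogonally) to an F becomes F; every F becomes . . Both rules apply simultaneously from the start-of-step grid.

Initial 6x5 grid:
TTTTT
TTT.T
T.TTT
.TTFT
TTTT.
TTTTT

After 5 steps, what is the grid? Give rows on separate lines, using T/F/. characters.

Step 1: 4 trees catch fire, 1 burn out
  TTTTT
  TTT.T
  T.TFT
  .TF.F
  TTTF.
  TTTTT
Step 2: 5 trees catch fire, 4 burn out
  TTTTT
  TTT.T
  T.F.F
  .F...
  TTF..
  TTTFT
Step 3: 5 trees catch fire, 5 burn out
  TTTTT
  TTF.F
  T....
  .....
  TF...
  TTF.F
Step 4: 5 trees catch fire, 5 burn out
  TTFTF
  TF...
  T....
  .....
  F....
  TF...
Step 5: 4 trees catch fire, 5 burn out
  TF.F.
  F....
  T....
  .....
  .....
  F....

TF.F.
F....
T....
.....
.....
F....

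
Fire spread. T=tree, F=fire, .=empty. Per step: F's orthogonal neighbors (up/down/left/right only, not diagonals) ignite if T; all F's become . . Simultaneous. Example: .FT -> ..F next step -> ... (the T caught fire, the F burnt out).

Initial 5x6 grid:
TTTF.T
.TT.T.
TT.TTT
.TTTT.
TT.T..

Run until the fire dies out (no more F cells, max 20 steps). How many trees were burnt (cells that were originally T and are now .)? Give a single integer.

Step 1: +1 fires, +1 burnt (F count now 1)
Step 2: +2 fires, +1 burnt (F count now 2)
Step 3: +2 fires, +2 burnt (F count now 2)
Step 4: +1 fires, +2 burnt (F count now 1)
Step 5: +2 fires, +1 burnt (F count now 2)
Step 6: +2 fires, +2 burnt (F count now 2)
Step 7: +2 fires, +2 burnt (F count now 2)
Step 8: +3 fires, +2 burnt (F count now 3)
Step 9: +1 fires, +3 burnt (F count now 1)
Step 10: +2 fires, +1 burnt (F count now 2)
Step 11: +0 fires, +2 burnt (F count now 0)
Fire out after step 11
Initially T: 19, now '.': 29
Total burnt (originally-T cells now '.'): 18

Answer: 18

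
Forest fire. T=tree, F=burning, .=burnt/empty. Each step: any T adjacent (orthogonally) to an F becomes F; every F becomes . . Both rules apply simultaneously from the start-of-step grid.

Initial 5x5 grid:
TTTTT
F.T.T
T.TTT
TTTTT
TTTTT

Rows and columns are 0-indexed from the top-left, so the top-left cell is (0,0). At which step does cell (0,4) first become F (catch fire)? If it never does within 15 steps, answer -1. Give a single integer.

Step 1: cell (0,4)='T' (+2 fires, +1 burnt)
Step 2: cell (0,4)='T' (+2 fires, +2 burnt)
Step 3: cell (0,4)='T' (+3 fires, +2 burnt)
Step 4: cell (0,4)='T' (+4 fires, +3 burnt)
Step 5: cell (0,4)='F' (+4 fires, +4 burnt)
  -> target ignites at step 5
Step 6: cell (0,4)='.' (+4 fires, +4 burnt)
Step 7: cell (0,4)='.' (+2 fires, +4 burnt)
Step 8: cell (0,4)='.' (+0 fires, +2 burnt)
  fire out at step 8

5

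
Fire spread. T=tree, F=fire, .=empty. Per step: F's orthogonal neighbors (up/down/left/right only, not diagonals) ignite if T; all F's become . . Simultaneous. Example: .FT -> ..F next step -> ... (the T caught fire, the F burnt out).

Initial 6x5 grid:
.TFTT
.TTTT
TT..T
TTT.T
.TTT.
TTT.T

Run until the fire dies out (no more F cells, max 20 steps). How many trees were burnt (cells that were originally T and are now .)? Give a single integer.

Step 1: +3 fires, +1 burnt (F count now 3)
Step 2: +3 fires, +3 burnt (F count now 3)
Step 3: +2 fires, +3 burnt (F count now 2)
Step 4: +3 fires, +2 burnt (F count now 3)
Step 5: +4 fires, +3 burnt (F count now 4)
Step 6: +2 fires, +4 burnt (F count now 2)
Step 7: +3 fires, +2 burnt (F count now 3)
Step 8: +0 fires, +3 burnt (F count now 0)
Fire out after step 8
Initially T: 21, now '.': 29
Total burnt (originally-T cells now '.'): 20

Answer: 20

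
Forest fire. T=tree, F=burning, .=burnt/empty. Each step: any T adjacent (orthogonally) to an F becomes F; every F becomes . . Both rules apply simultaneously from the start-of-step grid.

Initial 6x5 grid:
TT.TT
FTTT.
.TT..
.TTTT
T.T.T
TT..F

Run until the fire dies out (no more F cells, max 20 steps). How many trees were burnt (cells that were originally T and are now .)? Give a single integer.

Answer: 15

Derivation:
Step 1: +3 fires, +2 burnt (F count now 3)
Step 2: +4 fires, +3 burnt (F count now 4)
Step 3: +4 fires, +4 burnt (F count now 4)
Step 4: +2 fires, +4 burnt (F count now 2)
Step 5: +2 fires, +2 burnt (F count now 2)
Step 6: +0 fires, +2 burnt (F count now 0)
Fire out after step 6
Initially T: 18, now '.': 27
Total burnt (originally-T cells now '.'): 15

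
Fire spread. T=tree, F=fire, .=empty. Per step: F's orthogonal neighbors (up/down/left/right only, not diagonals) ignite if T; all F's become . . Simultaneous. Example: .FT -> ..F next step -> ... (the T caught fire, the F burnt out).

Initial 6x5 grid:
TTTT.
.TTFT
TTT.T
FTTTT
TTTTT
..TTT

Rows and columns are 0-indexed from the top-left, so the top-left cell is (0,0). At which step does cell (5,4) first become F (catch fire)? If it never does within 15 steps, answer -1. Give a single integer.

Step 1: cell (5,4)='T' (+6 fires, +2 burnt)
Step 2: cell (5,4)='T' (+7 fires, +6 burnt)
Step 3: cell (5,4)='T' (+4 fires, +7 burnt)
Step 4: cell (5,4)='T' (+4 fires, +4 burnt)
Step 5: cell (5,4)='F' (+2 fires, +4 burnt)
  -> target ignites at step 5
Step 6: cell (5,4)='.' (+0 fires, +2 burnt)
  fire out at step 6

5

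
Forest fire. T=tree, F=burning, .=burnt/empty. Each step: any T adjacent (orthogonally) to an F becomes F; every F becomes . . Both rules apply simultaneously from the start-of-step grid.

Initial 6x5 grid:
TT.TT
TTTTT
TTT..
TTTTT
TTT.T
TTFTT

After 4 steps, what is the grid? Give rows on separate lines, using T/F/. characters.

Step 1: 3 trees catch fire, 1 burn out
  TT.TT
  TTTTT
  TTT..
  TTTTT
  TTF.T
  TF.FT
Step 2: 4 trees catch fire, 3 burn out
  TT.TT
  TTTTT
  TTT..
  TTFTT
  TF..T
  F...F
Step 3: 5 trees catch fire, 4 burn out
  TT.TT
  TTTTT
  TTF..
  TF.FT
  F...F
  .....
Step 4: 4 trees catch fire, 5 burn out
  TT.TT
  TTFTT
  TF...
  F...F
  .....
  .....

TT.TT
TTFTT
TF...
F...F
.....
.....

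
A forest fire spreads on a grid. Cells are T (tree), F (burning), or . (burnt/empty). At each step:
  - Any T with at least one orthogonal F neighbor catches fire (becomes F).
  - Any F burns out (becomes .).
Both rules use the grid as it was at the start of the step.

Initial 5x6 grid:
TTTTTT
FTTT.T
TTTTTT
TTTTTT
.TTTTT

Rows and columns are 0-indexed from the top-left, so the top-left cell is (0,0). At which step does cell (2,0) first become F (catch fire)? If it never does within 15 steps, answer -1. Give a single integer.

Step 1: cell (2,0)='F' (+3 fires, +1 burnt)
  -> target ignites at step 1
Step 2: cell (2,0)='.' (+4 fires, +3 burnt)
Step 3: cell (2,0)='.' (+4 fires, +4 burnt)
Step 4: cell (2,0)='.' (+4 fires, +4 burnt)
Step 5: cell (2,0)='.' (+4 fires, +4 burnt)
Step 6: cell (2,0)='.' (+4 fires, +4 burnt)
Step 7: cell (2,0)='.' (+3 fires, +4 burnt)
Step 8: cell (2,0)='.' (+1 fires, +3 burnt)
Step 9: cell (2,0)='.' (+0 fires, +1 burnt)
  fire out at step 9

1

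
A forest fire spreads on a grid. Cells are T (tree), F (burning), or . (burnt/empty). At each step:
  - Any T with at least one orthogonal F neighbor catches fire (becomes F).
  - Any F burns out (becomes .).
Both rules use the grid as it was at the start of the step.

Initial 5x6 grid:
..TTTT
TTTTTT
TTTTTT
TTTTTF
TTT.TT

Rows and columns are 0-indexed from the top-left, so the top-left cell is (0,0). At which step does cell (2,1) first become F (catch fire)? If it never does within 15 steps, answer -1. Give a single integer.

Step 1: cell (2,1)='T' (+3 fires, +1 burnt)
Step 2: cell (2,1)='T' (+4 fires, +3 burnt)
Step 3: cell (2,1)='T' (+4 fires, +4 burnt)
Step 4: cell (2,1)='T' (+5 fires, +4 burnt)
Step 5: cell (2,1)='F' (+5 fires, +5 burnt)
  -> target ignites at step 5
Step 6: cell (2,1)='.' (+4 fires, +5 burnt)
Step 7: cell (2,1)='.' (+1 fires, +4 burnt)
Step 8: cell (2,1)='.' (+0 fires, +1 burnt)
  fire out at step 8

5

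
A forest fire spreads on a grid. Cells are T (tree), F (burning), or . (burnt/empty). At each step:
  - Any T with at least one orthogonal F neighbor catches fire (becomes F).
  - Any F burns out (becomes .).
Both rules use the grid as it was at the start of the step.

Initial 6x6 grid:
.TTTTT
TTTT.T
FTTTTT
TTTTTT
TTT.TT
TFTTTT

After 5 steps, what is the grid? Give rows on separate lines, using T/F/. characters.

Step 1: 6 trees catch fire, 2 burn out
  .TTTTT
  FTTT.T
  .FTTTT
  FTTTTT
  TFT.TT
  F.FTTT
Step 2: 6 trees catch fire, 6 burn out
  .TTTTT
  .FTT.T
  ..FTTT
  .FTTTT
  F.F.TT
  ...FTT
Step 3: 5 trees catch fire, 6 burn out
  .FTTTT
  ..FT.T
  ...FTT
  ..FTTT
  ....TT
  ....FT
Step 4: 6 trees catch fire, 5 burn out
  ..FTTT
  ...F.T
  ....FT
  ...FTT
  ....FT
  .....F
Step 5: 4 trees catch fire, 6 burn out
  ...FTT
  .....T
  .....F
  ....FT
  .....F
  ......

...FTT
.....T
.....F
....FT
.....F
......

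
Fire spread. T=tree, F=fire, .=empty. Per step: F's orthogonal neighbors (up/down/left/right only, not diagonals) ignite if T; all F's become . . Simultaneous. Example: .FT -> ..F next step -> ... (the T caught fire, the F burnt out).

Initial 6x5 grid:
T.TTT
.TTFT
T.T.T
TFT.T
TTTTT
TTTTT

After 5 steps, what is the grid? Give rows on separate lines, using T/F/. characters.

Step 1: 6 trees catch fire, 2 burn out
  T.TFT
  .TF.F
  T.T.T
  F.F.T
  TFTTT
  TTTTT
Step 2: 9 trees catch fire, 6 burn out
  T.F.F
  .F...
  F.F.F
  ....T
  F.FTT
  TFTTT
Step 3: 4 trees catch fire, 9 burn out
  T....
  .....
  .....
  ....F
  ...FT
  F.FTT
Step 4: 2 trees catch fire, 4 burn out
  T....
  .....
  .....
  .....
  ....F
  ...FT
Step 5: 1 trees catch fire, 2 burn out
  T....
  .....
  .....
  .....
  .....
  ....F

T....
.....
.....
.....
.....
....F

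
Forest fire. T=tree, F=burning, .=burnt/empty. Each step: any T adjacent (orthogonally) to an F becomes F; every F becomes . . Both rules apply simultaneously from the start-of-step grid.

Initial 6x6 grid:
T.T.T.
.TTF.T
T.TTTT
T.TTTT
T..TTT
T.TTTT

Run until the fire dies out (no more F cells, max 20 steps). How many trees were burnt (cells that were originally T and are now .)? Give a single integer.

Answer: 19

Derivation:
Step 1: +2 fires, +1 burnt (F count now 2)
Step 2: +5 fires, +2 burnt (F count now 5)
Step 3: +4 fires, +5 burnt (F count now 4)
Step 4: +4 fires, +4 burnt (F count now 4)
Step 5: +3 fires, +4 burnt (F count now 3)
Step 6: +1 fires, +3 burnt (F count now 1)
Step 7: +0 fires, +1 burnt (F count now 0)
Fire out after step 7
Initially T: 25, now '.': 30
Total burnt (originally-T cells now '.'): 19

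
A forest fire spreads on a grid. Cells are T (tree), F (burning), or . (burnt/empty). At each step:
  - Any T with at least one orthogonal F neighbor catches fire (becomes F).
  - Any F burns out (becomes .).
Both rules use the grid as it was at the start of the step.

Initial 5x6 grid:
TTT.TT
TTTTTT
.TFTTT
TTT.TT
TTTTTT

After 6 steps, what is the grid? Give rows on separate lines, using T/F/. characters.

Step 1: 4 trees catch fire, 1 burn out
  TTT.TT
  TTFTTT
  .F.FTT
  TTF.TT
  TTTTTT
Step 2: 6 trees catch fire, 4 burn out
  TTF.TT
  TF.FTT
  ....FT
  TF..TT
  TTFTTT
Step 3: 8 trees catch fire, 6 burn out
  TF..TT
  F...FT
  .....F
  F...FT
  TF.FTT
Step 4: 6 trees catch fire, 8 burn out
  F...FT
  .....F
  ......
  .....F
  F...FT
Step 5: 2 trees catch fire, 6 burn out
  .....F
  ......
  ......
  ......
  .....F
Step 6: 0 trees catch fire, 2 burn out
  ......
  ......
  ......
  ......
  ......

......
......
......
......
......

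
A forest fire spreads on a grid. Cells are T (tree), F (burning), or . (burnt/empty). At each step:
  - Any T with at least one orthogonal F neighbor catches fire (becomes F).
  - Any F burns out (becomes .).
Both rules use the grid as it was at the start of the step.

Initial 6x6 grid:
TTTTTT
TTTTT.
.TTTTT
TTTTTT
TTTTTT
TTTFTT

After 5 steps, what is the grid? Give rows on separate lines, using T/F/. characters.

Step 1: 3 trees catch fire, 1 burn out
  TTTTTT
  TTTTT.
  .TTTTT
  TTTTTT
  TTTFTT
  TTF.FT
Step 2: 5 trees catch fire, 3 burn out
  TTTTTT
  TTTTT.
  .TTTTT
  TTTFTT
  TTF.FT
  TF...F
Step 3: 6 trees catch fire, 5 burn out
  TTTTTT
  TTTTT.
  .TTFTT
  TTF.FT
  TF...F
  F.....
Step 4: 6 trees catch fire, 6 burn out
  TTTTTT
  TTTFT.
  .TF.FT
  TF...F
  F.....
  ......
Step 5: 6 trees catch fire, 6 burn out
  TTTFTT
  TTF.F.
  .F...F
  F.....
  ......
  ......

TTTFTT
TTF.F.
.F...F
F.....
......
......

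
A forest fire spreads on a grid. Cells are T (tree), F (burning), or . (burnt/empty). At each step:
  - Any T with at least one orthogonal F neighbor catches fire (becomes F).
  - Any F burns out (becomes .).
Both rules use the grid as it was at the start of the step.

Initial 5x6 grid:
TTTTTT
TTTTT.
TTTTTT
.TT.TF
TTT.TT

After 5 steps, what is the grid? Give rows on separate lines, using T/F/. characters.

Step 1: 3 trees catch fire, 1 burn out
  TTTTTT
  TTTTT.
  TTTTTF
  .TT.F.
  TTT.TF
Step 2: 2 trees catch fire, 3 burn out
  TTTTTT
  TTTTT.
  TTTTF.
  .TT...
  TTT.F.
Step 3: 2 trees catch fire, 2 burn out
  TTTTTT
  TTTTF.
  TTTF..
  .TT...
  TTT...
Step 4: 3 trees catch fire, 2 burn out
  TTTTFT
  TTTF..
  TTF...
  .TT...
  TTT...
Step 5: 5 trees catch fire, 3 burn out
  TTTF.F
  TTF...
  TF....
  .TF...
  TTT...

TTTF.F
TTF...
TF....
.TF...
TTT...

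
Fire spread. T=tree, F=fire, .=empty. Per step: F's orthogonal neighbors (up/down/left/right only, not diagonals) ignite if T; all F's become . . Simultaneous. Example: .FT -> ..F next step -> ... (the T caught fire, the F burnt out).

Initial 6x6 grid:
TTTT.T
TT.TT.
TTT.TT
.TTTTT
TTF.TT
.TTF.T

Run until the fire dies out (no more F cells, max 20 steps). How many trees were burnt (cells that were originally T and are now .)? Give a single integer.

Step 1: +3 fires, +2 burnt (F count now 3)
Step 2: +5 fires, +3 burnt (F count now 5)
Step 3: +2 fires, +5 burnt (F count now 2)
Step 4: +5 fires, +2 burnt (F count now 5)
Step 5: +5 fires, +5 burnt (F count now 5)
Step 6: +4 fires, +5 burnt (F count now 4)
Step 7: +1 fires, +4 burnt (F count now 1)
Step 8: +0 fires, +1 burnt (F count now 0)
Fire out after step 8
Initially T: 26, now '.': 35
Total burnt (originally-T cells now '.'): 25

Answer: 25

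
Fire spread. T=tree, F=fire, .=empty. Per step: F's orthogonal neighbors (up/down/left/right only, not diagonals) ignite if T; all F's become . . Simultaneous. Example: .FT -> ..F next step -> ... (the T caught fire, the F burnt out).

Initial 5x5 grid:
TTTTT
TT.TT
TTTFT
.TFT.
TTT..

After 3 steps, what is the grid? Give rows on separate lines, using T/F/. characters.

Step 1: 6 trees catch fire, 2 burn out
  TTTTT
  TT.FT
  TTF.F
  .F.F.
  TTF..
Step 2: 4 trees catch fire, 6 burn out
  TTTFT
  TT..F
  TF...
  .....
  TF...
Step 3: 5 trees catch fire, 4 burn out
  TTF.F
  TF...
  F....
  .....
  F....

TTF.F
TF...
F....
.....
F....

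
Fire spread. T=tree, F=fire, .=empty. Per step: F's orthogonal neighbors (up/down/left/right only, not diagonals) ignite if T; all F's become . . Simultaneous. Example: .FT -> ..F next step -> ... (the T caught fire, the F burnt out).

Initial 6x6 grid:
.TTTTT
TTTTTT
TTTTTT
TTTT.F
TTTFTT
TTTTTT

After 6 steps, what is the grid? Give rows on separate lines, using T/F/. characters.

Step 1: 6 trees catch fire, 2 burn out
  .TTTTT
  TTTTTT
  TTTTTF
  TTTF..
  TTF.FF
  TTTFTT
Step 2: 8 trees catch fire, 6 burn out
  .TTTTT
  TTTTTF
  TTTFF.
  TTF...
  TF....
  TTF.FF
Step 3: 7 trees catch fire, 8 burn out
  .TTTTF
  TTTFF.
  TTF...
  TF....
  F.....
  TF....
Step 4: 6 trees catch fire, 7 burn out
  .TTFF.
  TTF...
  TF....
  F.....
  ......
  F.....
Step 5: 3 trees catch fire, 6 burn out
  .TF...
  TF....
  F.....
  ......
  ......
  ......
Step 6: 2 trees catch fire, 3 burn out
  .F....
  F.....
  ......
  ......
  ......
  ......

.F....
F.....
......
......
......
......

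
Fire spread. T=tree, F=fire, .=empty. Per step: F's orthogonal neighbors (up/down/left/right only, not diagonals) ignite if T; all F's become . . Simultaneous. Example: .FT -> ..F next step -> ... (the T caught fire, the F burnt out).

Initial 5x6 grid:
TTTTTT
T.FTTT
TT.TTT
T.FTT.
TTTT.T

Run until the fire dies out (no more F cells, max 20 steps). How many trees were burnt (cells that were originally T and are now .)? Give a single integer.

Answer: 22

Derivation:
Step 1: +4 fires, +2 burnt (F count now 4)
Step 2: +7 fires, +4 burnt (F count now 7)
Step 3: +5 fires, +7 burnt (F count now 5)
Step 4: +4 fires, +5 burnt (F count now 4)
Step 5: +1 fires, +4 burnt (F count now 1)
Step 6: +1 fires, +1 burnt (F count now 1)
Step 7: +0 fires, +1 burnt (F count now 0)
Fire out after step 7
Initially T: 23, now '.': 29
Total burnt (originally-T cells now '.'): 22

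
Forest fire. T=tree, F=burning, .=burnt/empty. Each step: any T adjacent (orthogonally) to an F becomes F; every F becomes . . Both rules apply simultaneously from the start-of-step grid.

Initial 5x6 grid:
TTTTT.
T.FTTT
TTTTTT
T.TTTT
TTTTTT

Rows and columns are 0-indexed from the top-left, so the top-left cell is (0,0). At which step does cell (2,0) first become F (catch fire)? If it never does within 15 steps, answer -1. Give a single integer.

Step 1: cell (2,0)='T' (+3 fires, +1 burnt)
Step 2: cell (2,0)='T' (+6 fires, +3 burnt)
Step 3: cell (2,0)='F' (+7 fires, +6 burnt)
  -> target ignites at step 3
Step 4: cell (2,0)='.' (+6 fires, +7 burnt)
Step 5: cell (2,0)='.' (+3 fires, +6 burnt)
Step 6: cell (2,0)='.' (+1 fires, +3 burnt)
Step 7: cell (2,0)='.' (+0 fires, +1 burnt)
  fire out at step 7

3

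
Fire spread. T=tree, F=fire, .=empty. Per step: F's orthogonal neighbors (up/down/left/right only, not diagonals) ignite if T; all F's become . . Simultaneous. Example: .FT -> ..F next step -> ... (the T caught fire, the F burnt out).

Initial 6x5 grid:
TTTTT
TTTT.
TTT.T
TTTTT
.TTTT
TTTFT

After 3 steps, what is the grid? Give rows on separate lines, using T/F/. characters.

Step 1: 3 trees catch fire, 1 burn out
  TTTTT
  TTTT.
  TTT.T
  TTTTT
  .TTFT
  TTF.F
Step 2: 4 trees catch fire, 3 burn out
  TTTTT
  TTTT.
  TTT.T
  TTTFT
  .TF.F
  TF...
Step 3: 4 trees catch fire, 4 burn out
  TTTTT
  TTTT.
  TTT.T
  TTF.F
  .F...
  F....

TTTTT
TTTT.
TTT.T
TTF.F
.F...
F....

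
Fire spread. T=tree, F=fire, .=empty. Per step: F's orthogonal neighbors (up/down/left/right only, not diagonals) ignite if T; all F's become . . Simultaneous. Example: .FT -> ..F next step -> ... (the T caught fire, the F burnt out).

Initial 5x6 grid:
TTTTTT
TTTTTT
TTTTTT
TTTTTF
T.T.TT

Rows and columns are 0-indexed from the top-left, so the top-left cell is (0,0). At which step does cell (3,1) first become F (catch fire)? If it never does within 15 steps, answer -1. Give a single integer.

Step 1: cell (3,1)='T' (+3 fires, +1 burnt)
Step 2: cell (3,1)='T' (+4 fires, +3 burnt)
Step 3: cell (3,1)='T' (+4 fires, +4 burnt)
Step 4: cell (3,1)='F' (+5 fires, +4 burnt)
  -> target ignites at step 4
Step 5: cell (3,1)='.' (+4 fires, +5 burnt)
Step 6: cell (3,1)='.' (+4 fires, +4 burnt)
Step 7: cell (3,1)='.' (+2 fires, +4 burnt)
Step 8: cell (3,1)='.' (+1 fires, +2 burnt)
Step 9: cell (3,1)='.' (+0 fires, +1 burnt)
  fire out at step 9

4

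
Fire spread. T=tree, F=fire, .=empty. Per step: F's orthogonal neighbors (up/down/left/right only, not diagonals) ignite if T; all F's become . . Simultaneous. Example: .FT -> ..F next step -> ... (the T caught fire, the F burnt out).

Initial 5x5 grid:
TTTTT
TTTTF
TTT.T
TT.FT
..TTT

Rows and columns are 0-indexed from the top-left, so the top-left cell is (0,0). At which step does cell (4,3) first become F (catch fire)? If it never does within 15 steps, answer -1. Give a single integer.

Step 1: cell (4,3)='F' (+5 fires, +2 burnt)
  -> target ignites at step 1
Step 2: cell (4,3)='.' (+4 fires, +5 burnt)
Step 3: cell (4,3)='.' (+3 fires, +4 burnt)
Step 4: cell (4,3)='.' (+3 fires, +3 burnt)
Step 5: cell (4,3)='.' (+3 fires, +3 burnt)
Step 6: cell (4,3)='.' (+1 fires, +3 burnt)
Step 7: cell (4,3)='.' (+0 fires, +1 burnt)
  fire out at step 7

1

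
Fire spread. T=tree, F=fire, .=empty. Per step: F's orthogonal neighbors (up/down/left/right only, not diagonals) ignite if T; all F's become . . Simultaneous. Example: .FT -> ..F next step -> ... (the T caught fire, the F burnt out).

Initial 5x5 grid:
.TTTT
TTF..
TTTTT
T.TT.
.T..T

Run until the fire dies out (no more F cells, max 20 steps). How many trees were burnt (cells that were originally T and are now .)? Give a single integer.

Answer: 14

Derivation:
Step 1: +3 fires, +1 burnt (F count now 3)
Step 2: +6 fires, +3 burnt (F count now 6)
Step 3: +4 fires, +6 burnt (F count now 4)
Step 4: +1 fires, +4 burnt (F count now 1)
Step 5: +0 fires, +1 burnt (F count now 0)
Fire out after step 5
Initially T: 16, now '.': 23
Total burnt (originally-T cells now '.'): 14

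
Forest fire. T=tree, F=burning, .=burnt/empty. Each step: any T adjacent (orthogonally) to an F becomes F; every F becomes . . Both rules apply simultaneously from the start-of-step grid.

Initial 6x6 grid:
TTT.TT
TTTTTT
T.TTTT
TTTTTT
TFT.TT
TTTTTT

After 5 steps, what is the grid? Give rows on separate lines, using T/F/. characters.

Step 1: 4 trees catch fire, 1 burn out
  TTT.TT
  TTTTTT
  T.TTTT
  TFTTTT
  F.F.TT
  TFTTTT
Step 2: 4 trees catch fire, 4 burn out
  TTT.TT
  TTTTTT
  T.TTTT
  F.FTTT
  ....TT
  F.FTTT
Step 3: 4 trees catch fire, 4 burn out
  TTT.TT
  TTTTTT
  F.FTTT
  ...FTT
  ....TT
  ...FTT
Step 4: 5 trees catch fire, 4 burn out
  TTT.TT
  FTFTTT
  ...FTT
  ....FT
  ....TT
  ....FT
Step 5: 8 trees catch fire, 5 burn out
  FTF.TT
  .F.FTT
  ....FT
  .....F
  ....FT
  .....F

FTF.TT
.F.FTT
....FT
.....F
....FT
.....F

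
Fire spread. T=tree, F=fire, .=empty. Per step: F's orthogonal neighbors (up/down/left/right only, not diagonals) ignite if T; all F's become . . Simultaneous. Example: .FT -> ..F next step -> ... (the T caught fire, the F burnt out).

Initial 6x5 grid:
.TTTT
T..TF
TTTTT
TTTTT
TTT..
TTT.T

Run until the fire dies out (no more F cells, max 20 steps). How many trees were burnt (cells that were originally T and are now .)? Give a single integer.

Answer: 22

Derivation:
Step 1: +3 fires, +1 burnt (F count now 3)
Step 2: +3 fires, +3 burnt (F count now 3)
Step 3: +3 fires, +3 burnt (F count now 3)
Step 4: +3 fires, +3 burnt (F count now 3)
Step 5: +3 fires, +3 burnt (F count now 3)
Step 6: +4 fires, +3 burnt (F count now 4)
Step 7: +2 fires, +4 burnt (F count now 2)
Step 8: +1 fires, +2 burnt (F count now 1)
Step 9: +0 fires, +1 burnt (F count now 0)
Fire out after step 9
Initially T: 23, now '.': 29
Total burnt (originally-T cells now '.'): 22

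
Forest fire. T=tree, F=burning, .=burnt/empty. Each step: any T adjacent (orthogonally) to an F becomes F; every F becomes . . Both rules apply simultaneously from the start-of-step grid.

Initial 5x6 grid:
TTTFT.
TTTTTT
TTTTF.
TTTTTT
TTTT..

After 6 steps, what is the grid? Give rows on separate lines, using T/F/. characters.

Step 1: 6 trees catch fire, 2 burn out
  TTF.F.
  TTTFFT
  TTTF..
  TTTTFT
  TTTT..
Step 2: 6 trees catch fire, 6 burn out
  TF....
  TTF..F
  TTF...
  TTTF.F
  TTTT..
Step 3: 5 trees catch fire, 6 burn out
  F.....
  TF....
  TF....
  TTF...
  TTTF..
Step 4: 4 trees catch fire, 5 burn out
  ......
  F.....
  F.....
  TF....
  TTF...
Step 5: 2 trees catch fire, 4 burn out
  ......
  ......
  ......
  F.....
  TF....
Step 6: 1 trees catch fire, 2 burn out
  ......
  ......
  ......
  ......
  F.....

......
......
......
......
F.....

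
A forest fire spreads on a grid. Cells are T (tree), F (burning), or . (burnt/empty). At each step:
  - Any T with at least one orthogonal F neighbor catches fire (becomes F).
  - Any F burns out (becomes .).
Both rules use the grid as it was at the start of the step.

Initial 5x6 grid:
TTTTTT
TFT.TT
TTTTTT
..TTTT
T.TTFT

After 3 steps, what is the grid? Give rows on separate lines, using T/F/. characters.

Step 1: 7 trees catch fire, 2 burn out
  TFTTTT
  F.F.TT
  TFTTTT
  ..TTFT
  T.TF.F
Step 2: 8 trees catch fire, 7 burn out
  F.FTTT
  ....TT
  F.FTFT
  ..TF.F
  T.F...
Step 3: 5 trees catch fire, 8 burn out
  ...FTT
  ....FT
  ...F.F
  ..F...
  T.....

...FTT
....FT
...F.F
..F...
T.....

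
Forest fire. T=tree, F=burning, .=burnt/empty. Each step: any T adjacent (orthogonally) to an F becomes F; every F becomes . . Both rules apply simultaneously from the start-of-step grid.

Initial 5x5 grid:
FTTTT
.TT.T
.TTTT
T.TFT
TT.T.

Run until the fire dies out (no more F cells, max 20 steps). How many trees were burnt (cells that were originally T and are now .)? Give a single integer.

Answer: 14

Derivation:
Step 1: +5 fires, +2 burnt (F count now 5)
Step 2: +4 fires, +5 burnt (F count now 4)
Step 3: +4 fires, +4 burnt (F count now 4)
Step 4: +1 fires, +4 burnt (F count now 1)
Step 5: +0 fires, +1 burnt (F count now 0)
Fire out after step 5
Initially T: 17, now '.': 22
Total burnt (originally-T cells now '.'): 14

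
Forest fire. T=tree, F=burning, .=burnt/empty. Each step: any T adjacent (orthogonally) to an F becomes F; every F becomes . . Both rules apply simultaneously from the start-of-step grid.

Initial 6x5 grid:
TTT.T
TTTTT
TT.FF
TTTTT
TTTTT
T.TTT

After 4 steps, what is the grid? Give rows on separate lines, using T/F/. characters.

Step 1: 4 trees catch fire, 2 burn out
  TTT.T
  TTTFF
  TT...
  TTTFF
  TTTTT
  T.TTT
Step 2: 5 trees catch fire, 4 burn out
  TTT.F
  TTF..
  TT...
  TTF..
  TTTFF
  T.TTT
Step 3: 6 trees catch fire, 5 burn out
  TTF..
  TF...
  TT...
  TF...
  TTF..
  T.TFF
Step 4: 6 trees catch fire, 6 burn out
  TF...
  F....
  TF...
  F....
  TF...
  T.F..

TF...
F....
TF...
F....
TF...
T.F..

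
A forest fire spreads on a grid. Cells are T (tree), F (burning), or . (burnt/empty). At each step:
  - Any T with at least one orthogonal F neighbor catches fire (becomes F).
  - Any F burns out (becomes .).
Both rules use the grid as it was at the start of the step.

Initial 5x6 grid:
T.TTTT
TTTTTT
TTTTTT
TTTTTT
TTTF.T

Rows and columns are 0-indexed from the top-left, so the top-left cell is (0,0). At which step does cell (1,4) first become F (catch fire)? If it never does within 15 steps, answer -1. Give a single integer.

Step 1: cell (1,4)='T' (+2 fires, +1 burnt)
Step 2: cell (1,4)='T' (+4 fires, +2 burnt)
Step 3: cell (1,4)='T' (+6 fires, +4 burnt)
Step 4: cell (1,4)='F' (+7 fires, +6 burnt)
  -> target ignites at step 4
Step 5: cell (1,4)='.' (+5 fires, +7 burnt)
Step 6: cell (1,4)='.' (+2 fires, +5 burnt)
Step 7: cell (1,4)='.' (+1 fires, +2 burnt)
Step 8: cell (1,4)='.' (+0 fires, +1 burnt)
  fire out at step 8

4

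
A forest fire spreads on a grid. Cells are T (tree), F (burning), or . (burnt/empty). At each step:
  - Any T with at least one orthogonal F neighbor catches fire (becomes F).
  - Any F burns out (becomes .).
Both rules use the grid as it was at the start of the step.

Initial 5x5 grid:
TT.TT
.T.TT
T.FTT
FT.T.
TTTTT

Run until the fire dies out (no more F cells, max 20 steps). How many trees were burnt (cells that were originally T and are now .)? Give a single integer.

Step 1: +4 fires, +2 burnt (F count now 4)
Step 2: +4 fires, +4 burnt (F count now 4)
Step 3: +4 fires, +4 burnt (F count now 4)
Step 4: +2 fires, +4 burnt (F count now 2)
Step 5: +0 fires, +2 burnt (F count now 0)
Fire out after step 5
Initially T: 17, now '.': 22
Total burnt (originally-T cells now '.'): 14

Answer: 14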